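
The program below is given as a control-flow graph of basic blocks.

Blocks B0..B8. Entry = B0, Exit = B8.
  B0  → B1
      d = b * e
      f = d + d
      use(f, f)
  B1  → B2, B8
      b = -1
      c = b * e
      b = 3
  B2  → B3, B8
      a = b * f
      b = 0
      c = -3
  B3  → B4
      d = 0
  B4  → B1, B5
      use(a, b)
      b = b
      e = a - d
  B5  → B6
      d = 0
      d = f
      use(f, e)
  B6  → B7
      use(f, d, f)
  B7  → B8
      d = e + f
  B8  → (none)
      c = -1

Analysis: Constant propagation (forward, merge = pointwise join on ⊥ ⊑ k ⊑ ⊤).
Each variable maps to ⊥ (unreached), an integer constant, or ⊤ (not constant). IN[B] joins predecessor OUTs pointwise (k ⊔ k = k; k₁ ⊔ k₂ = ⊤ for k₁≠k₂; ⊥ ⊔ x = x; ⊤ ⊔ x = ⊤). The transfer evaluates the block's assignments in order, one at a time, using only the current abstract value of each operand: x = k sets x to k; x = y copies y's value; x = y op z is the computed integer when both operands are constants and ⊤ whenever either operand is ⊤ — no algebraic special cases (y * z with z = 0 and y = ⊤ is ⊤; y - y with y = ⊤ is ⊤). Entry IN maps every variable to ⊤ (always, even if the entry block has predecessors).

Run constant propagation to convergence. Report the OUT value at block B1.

Converged values:
  B0:   IN=(all ⊤)   OUT=(all ⊤)
  B1:   IN=(all ⊤)   OUT={b:3; rest ⊤}
  B2:   IN={b:3; rest ⊤}   OUT={b:0, c:-3; rest ⊤}
  B3:   IN={b:0, c:-3; rest ⊤}   OUT={b:0, c:-3, d:0; rest ⊤}
  B4:   IN={b:0, c:-3, d:0; rest ⊤}   OUT={b:0, c:-3, d:0; rest ⊤}
  B5:   IN={b:0, c:-3, d:0; rest ⊤}   OUT={b:0, c:-3; rest ⊤}
  B6:   IN={b:0, c:-3; rest ⊤}   OUT={b:0, c:-3; rest ⊤}
  B7:   IN={b:0, c:-3; rest ⊤}   OUT={b:0, c:-3; rest ⊤}
  B8:   IN=(all ⊤)   OUT={c:-1; rest ⊤}

Merge at B1: IN[B1] = OUT[B0] ⊔ OUT[B4] = {a: ⊤, b: ⊤, c: ⊤, d: ⊤, e: ⊤, f: ⊤}
Applying B1's transfer function to that IN value gives OUT[B1] (row B1 above).

Answer: {a: ⊤, b: 3, c: ⊤, d: ⊤, e: ⊤, f: ⊤}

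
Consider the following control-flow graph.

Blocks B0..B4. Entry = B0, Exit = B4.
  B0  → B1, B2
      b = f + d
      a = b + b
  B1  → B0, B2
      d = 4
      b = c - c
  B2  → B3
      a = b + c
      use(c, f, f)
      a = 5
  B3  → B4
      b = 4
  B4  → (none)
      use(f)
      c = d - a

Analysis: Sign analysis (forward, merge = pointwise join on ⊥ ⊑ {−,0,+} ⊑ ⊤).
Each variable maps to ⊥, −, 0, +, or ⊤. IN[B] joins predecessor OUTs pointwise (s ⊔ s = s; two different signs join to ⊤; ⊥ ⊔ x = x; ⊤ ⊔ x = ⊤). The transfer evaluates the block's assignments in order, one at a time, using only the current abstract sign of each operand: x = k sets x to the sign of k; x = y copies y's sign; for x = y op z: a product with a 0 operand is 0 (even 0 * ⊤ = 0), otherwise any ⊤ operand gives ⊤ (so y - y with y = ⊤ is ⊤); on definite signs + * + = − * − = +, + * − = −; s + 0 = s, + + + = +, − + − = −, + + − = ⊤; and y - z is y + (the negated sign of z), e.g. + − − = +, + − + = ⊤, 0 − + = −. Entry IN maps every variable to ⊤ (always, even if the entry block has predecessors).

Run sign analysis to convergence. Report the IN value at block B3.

Answer: {a: +, b: ⊤, c: ⊤, d: ⊤, e: ⊤, f: ⊤}

Trace:
Converged values:
  B0:  IN=(all ⊤)  OUT=(all ⊤)
  B1:  IN=(all ⊤)  OUT={d:+; rest ⊤}
  B2:  IN=(all ⊤)  OUT={a:+; rest ⊤}
  B3:  IN={a:+; rest ⊤}  OUT={a:+, b:+; rest ⊤}
  B4:  IN={a:+, b:+; rest ⊤}  OUT={a:+, b:+; rest ⊤}

Merge at B3: IN[B3] = OUT[B2] = {a: +, b: ⊤, c: ⊤, d: ⊤, e: ⊤, f: ⊤}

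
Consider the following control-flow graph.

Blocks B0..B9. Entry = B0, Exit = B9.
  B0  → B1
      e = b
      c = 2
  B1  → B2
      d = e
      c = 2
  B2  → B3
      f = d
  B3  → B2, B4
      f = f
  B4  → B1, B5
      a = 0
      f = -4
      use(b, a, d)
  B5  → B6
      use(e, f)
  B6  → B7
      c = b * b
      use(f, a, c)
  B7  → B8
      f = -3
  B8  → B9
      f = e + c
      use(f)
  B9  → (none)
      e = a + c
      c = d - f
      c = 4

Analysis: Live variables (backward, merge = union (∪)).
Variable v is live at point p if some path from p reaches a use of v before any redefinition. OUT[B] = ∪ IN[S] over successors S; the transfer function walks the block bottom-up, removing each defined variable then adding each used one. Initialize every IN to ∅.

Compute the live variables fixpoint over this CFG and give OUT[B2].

Answer: {b, d, e, f}

Trace:
Converged values:
  B0: | IN={b} | OUT={b, e}
  B1: | IN={b, e} | OUT={b, d, e}
  B2: | IN={b, d, e} | OUT={b, d, e, f}
  B3: | IN={b, d, e, f} | OUT={b, d, e}
  B4: | IN={b, d, e} | OUT={a, b, d, e, f}
  B5: | IN={a, b, d, e, f} | OUT={a, b, d, e, f}
  B6: | IN={a, b, d, e, f} | OUT={a, c, d, e}
  B7: | IN={a, c, d, e} | OUT={a, c, d, e}
  B8: | IN={a, c, d, e} | OUT={a, c, d, f}
  B9: | IN={a, c, d, f} | OUT={}

Merge at B2: OUT[B2] = IN[B3] = {b, d, e, f}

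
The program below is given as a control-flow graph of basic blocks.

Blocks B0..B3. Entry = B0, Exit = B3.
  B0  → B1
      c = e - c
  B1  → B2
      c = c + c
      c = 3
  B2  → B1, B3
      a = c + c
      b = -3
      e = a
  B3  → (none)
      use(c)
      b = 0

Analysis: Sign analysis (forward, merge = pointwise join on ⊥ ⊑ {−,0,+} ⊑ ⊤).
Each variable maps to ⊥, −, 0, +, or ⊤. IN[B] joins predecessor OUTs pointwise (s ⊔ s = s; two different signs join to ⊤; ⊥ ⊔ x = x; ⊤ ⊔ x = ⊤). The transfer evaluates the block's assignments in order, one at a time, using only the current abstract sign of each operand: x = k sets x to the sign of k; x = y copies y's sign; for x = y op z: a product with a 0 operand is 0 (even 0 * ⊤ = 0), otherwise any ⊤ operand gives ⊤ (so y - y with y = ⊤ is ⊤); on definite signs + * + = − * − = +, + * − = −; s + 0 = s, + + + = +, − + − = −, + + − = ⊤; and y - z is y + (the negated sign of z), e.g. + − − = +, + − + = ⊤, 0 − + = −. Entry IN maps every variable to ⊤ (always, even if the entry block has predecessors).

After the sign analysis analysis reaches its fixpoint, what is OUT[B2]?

Answer: {a: +, b: -, c: +, d: ⊤, e: +, f: ⊤}

Working:
Per-block solution:
  B0: | IN=(all ⊤) | OUT=(all ⊤)
  B1: | IN=(all ⊤) | OUT={c:+; rest ⊤}
  B2: | IN={c:+; rest ⊤} | OUT={a:+, b:-, c:+, e:+; rest ⊤}
  B3: | IN={a:+, b:-, c:+, e:+; rest ⊤} | OUT={a:+, b:0, c:+, e:+; rest ⊤}

Merge at B2: IN[B2] = OUT[B1] = {a: ⊤, b: ⊤, c: +, d: ⊤, e: ⊤, f: ⊤}
Applying B2's transfer function to that IN value gives OUT[B2] (row B2 above).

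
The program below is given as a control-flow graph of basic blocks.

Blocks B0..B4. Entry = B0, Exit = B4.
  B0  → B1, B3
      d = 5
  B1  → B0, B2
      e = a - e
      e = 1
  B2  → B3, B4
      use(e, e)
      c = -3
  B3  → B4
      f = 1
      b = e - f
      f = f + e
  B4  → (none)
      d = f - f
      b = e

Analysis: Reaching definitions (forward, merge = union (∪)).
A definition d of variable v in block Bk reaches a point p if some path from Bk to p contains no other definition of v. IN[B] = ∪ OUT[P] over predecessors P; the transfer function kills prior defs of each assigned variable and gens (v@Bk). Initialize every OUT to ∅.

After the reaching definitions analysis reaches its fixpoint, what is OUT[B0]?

Answer: {d@B0, e@B1}

Working:
Converged values:
  B0: | IN={d@B0, e@B1} | OUT={d@B0, e@B1}
  B1: | IN={d@B0, e@B1} | OUT={d@B0, e@B1}
  B2: | IN={d@B0, e@B1} | OUT={c@B2, d@B0, e@B1}
  B3: | IN={c@B2, d@B0, e@B1} | OUT={b@B3, c@B2, d@B0, e@B1, f@B3}
  B4: | IN={b@B3, c@B2, d@B0, e@B1, f@B3} | OUT={b@B4, c@B2, d@B4, e@B1, f@B3}

Merge at B0 (entry node, so the boundary value {} is joined with the incoming edge(s)): IN[B0] = {} ⊔ OUT[B1] = {d@B0, e@B1}
Applying B0's transfer function to that IN value gives OUT[B0] (row B0 above).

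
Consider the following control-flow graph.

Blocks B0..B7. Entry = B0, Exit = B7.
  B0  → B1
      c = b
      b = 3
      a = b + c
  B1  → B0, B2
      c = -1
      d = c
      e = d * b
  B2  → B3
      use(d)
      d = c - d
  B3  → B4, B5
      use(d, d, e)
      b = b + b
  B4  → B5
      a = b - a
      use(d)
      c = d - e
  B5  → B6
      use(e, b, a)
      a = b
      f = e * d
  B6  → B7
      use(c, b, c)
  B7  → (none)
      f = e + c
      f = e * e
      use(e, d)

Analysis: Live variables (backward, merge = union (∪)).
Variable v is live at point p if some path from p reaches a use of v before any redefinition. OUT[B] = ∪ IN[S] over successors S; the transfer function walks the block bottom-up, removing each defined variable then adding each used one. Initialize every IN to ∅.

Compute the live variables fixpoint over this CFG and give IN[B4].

Answer: {a, b, d, e}

Derivation:
Per-block solution:
  B0:   IN={b}   OUT={a, b}
  B1:   IN={a, b}   OUT={a, b, c, d, e}
  B2:   IN={a, b, c, d, e}   OUT={a, b, c, d, e}
  B3:   IN={a, b, c, d, e}   OUT={a, b, c, d, e}
  B4:   IN={a, b, d, e}   OUT={a, b, c, d, e}
  B5:   IN={a, b, c, d, e}   OUT={b, c, d, e}
  B6:   IN={b, c, d, e}   OUT={c, d, e}
  B7:   IN={c, d, e}   OUT={}

Merge at B4: OUT[B4] = IN[B5] = {a, b, c, d, e}
Applying B4's transfer function to that OUT value gives IN[B4] (row B4 above).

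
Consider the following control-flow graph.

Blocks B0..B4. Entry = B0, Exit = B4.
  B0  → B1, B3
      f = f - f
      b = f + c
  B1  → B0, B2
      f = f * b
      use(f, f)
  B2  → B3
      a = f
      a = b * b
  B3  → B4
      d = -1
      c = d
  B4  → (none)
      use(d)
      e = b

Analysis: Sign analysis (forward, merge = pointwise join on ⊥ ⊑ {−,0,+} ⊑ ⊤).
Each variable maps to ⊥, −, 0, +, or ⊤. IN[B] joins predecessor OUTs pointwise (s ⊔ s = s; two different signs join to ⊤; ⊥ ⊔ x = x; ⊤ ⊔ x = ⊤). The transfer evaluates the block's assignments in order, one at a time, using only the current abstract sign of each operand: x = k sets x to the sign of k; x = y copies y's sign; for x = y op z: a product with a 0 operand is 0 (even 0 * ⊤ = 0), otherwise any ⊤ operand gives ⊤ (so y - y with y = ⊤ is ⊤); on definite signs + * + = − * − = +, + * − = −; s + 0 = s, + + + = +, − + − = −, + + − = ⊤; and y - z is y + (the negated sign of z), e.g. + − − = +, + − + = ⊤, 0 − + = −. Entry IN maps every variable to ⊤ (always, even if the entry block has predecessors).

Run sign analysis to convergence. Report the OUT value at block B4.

Fixpoint table:
  B0:  IN=(all ⊤)  OUT=(all ⊤)
  B1:  IN=(all ⊤)  OUT=(all ⊤)
  B2:  IN=(all ⊤)  OUT=(all ⊤)
  B3:  IN=(all ⊤)  OUT={c:-, d:-; rest ⊤}
  B4:  IN={c:-, d:-; rest ⊤}  OUT={c:-, d:-; rest ⊤}

Merge at B4: IN[B4] = OUT[B3] = {a: ⊤, b: ⊤, c: -, d: -, e: ⊤, f: ⊤}
Applying B4's transfer function to that IN value gives OUT[B4] (row B4 above).

Answer: {a: ⊤, b: ⊤, c: -, d: -, e: ⊤, f: ⊤}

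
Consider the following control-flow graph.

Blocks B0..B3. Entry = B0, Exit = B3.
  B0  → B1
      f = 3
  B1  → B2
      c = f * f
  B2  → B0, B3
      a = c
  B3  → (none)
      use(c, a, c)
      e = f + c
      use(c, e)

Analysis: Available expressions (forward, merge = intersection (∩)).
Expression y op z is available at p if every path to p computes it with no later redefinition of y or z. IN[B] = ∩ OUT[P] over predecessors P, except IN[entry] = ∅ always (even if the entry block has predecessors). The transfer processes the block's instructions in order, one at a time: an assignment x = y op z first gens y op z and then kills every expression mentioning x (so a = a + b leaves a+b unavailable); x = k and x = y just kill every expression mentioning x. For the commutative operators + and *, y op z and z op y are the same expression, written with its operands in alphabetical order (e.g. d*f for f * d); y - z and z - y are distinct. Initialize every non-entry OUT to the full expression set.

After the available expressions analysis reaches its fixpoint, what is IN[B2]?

Per-block solution:
  B0: | IN={} | OUT={}
  B1: | IN={} | OUT={f*f}
  B2: | IN={f*f} | OUT={f*f}
  B3: | IN={f*f} | OUT={c+f, f*f}

Merge at B2: IN[B2] = OUT[B1] = {f*f}

Answer: {f*f}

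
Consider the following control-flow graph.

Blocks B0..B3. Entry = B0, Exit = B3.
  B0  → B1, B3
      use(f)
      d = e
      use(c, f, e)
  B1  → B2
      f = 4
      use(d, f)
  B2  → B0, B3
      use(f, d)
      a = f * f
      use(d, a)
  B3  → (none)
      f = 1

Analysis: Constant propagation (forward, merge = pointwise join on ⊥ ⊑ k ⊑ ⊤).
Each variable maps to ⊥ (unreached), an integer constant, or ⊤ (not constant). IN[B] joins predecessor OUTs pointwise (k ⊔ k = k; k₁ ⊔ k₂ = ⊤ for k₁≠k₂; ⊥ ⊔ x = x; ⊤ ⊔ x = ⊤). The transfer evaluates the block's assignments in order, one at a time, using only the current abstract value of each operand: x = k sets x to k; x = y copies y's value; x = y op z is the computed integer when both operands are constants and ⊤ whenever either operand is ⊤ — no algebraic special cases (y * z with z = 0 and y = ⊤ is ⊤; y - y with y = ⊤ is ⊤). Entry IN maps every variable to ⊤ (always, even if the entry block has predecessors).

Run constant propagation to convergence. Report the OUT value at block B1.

Per-block solution:
  B0:  IN=(all ⊤)  OUT=(all ⊤)
  B1:  IN=(all ⊤)  OUT={f:4; rest ⊤}
  B2:  IN={f:4; rest ⊤}  OUT={a:16, f:4; rest ⊤}
  B3:  IN=(all ⊤)  OUT={f:1; rest ⊤}

Merge at B1: IN[B1] = OUT[B0] = {a: ⊤, b: ⊤, c: ⊤, d: ⊤, e: ⊤, f: ⊤}
Applying B1's transfer function to that IN value gives OUT[B1] (row B1 above).

Answer: {a: ⊤, b: ⊤, c: ⊤, d: ⊤, e: ⊤, f: 4}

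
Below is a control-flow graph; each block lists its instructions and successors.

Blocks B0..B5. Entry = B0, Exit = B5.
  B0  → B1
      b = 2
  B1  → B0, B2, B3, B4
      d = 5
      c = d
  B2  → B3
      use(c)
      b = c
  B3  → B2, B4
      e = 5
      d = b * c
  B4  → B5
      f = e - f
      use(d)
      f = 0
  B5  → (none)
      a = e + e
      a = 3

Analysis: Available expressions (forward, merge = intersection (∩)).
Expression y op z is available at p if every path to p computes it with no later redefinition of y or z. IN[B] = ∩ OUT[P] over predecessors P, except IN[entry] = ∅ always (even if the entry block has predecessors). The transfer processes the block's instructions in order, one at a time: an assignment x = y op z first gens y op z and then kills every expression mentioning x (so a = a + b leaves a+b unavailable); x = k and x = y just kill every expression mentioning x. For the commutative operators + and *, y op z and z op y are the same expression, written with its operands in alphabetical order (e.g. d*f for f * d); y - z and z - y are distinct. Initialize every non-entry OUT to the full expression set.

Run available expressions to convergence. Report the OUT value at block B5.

Answer: {e+e}

Working:
Fixpoint table:
  B0: | IN={} | OUT={}
  B1: | IN={} | OUT={}
  B2: | IN={} | OUT={}
  B3: | IN={} | OUT={b*c}
  B4: | IN={} | OUT={}
  B5: | IN={} | OUT={e+e}

Merge at B5: IN[B5] = OUT[B4] = {}
Applying B5's transfer function to that IN value gives OUT[B5] (row B5 above).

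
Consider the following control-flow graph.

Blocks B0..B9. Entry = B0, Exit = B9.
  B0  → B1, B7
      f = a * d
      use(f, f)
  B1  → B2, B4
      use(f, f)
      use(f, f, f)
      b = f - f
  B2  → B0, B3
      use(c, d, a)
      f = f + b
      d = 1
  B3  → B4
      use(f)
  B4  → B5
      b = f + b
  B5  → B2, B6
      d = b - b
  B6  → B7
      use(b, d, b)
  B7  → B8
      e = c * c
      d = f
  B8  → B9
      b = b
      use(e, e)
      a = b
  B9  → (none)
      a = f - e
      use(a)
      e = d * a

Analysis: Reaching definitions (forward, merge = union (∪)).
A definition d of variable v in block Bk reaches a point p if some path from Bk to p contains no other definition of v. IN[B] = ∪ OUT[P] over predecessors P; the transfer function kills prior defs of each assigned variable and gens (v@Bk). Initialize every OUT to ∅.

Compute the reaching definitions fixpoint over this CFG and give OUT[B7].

Fixpoint table:
  B0:  IN={b@B1, b@B4, d@B2, f@B2}  OUT={b@B1, b@B4, d@B2, f@B0}
  B1:  IN={b@B1, b@B4, d@B2, f@B0}  OUT={b@B1, d@B2, f@B0}
  B2:  IN={b@B1, b@B4, d@B2, d@B5, f@B0, f@B2}  OUT={b@B1, b@B4, d@B2, f@B2}
  B3:  IN={b@B1, b@B4, d@B2, f@B2}  OUT={b@B1, b@B4, d@B2, f@B2}
  B4:  IN={b@B1, b@B4, d@B2, f@B0, f@B2}  OUT={b@B4, d@B2, f@B0, f@B2}
  B5:  IN={b@B4, d@B2, f@B0, f@B2}  OUT={b@B4, d@B5, f@B0, f@B2}
  B6:  IN={b@B4, d@B5, f@B0, f@B2}  OUT={b@B4, d@B5, f@B0, f@B2}
  B7:  IN={b@B1, b@B4, d@B2, d@B5, f@B0, f@B2}  OUT={b@B1, b@B4, d@B7, e@B7, f@B0, f@B2}
  B8:  IN={b@B1, b@B4, d@B7, e@B7, f@B0, f@B2}  OUT={a@B8, b@B8, d@B7, e@B7, f@B0, f@B2}
  B9:  IN={a@B8, b@B8, d@B7, e@B7, f@B0, f@B2}  OUT={a@B9, b@B8, d@B7, e@B9, f@B0, f@B2}

Merge at B7: IN[B7] = OUT[B0] ⊔ OUT[B6] = {b@B1, b@B4, d@B2, d@B5, f@B0, f@B2}
Applying B7's transfer function to that IN value gives OUT[B7] (row B7 above).

Answer: {b@B1, b@B4, d@B7, e@B7, f@B0, f@B2}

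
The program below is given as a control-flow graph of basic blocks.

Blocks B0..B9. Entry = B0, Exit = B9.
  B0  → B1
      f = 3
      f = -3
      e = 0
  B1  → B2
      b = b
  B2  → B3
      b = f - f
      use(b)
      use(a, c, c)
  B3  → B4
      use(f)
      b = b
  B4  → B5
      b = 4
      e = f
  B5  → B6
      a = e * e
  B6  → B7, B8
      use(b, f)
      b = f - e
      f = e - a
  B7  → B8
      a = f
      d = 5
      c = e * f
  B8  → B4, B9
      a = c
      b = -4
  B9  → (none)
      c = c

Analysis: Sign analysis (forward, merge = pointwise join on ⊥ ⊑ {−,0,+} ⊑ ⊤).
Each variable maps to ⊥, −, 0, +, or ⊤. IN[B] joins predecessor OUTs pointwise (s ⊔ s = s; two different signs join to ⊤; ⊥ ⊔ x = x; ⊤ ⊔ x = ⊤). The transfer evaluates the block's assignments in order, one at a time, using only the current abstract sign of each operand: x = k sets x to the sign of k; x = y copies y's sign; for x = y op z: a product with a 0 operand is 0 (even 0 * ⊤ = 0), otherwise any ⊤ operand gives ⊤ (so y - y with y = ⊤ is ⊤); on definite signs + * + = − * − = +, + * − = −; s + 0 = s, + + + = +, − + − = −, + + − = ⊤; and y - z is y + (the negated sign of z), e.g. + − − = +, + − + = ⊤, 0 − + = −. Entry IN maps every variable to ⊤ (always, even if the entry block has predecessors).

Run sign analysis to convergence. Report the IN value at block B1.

Answer: {a: ⊤, b: ⊤, c: ⊤, d: ⊤, e: 0, f: -}

Derivation:
Converged values:
  B0: | IN=(all ⊤) | OUT={e:0, f:-; rest ⊤}
  B1: | IN={e:0, f:-; rest ⊤} | OUT={e:0, f:-; rest ⊤}
  B2: | IN={e:0, f:-; rest ⊤} | OUT={e:0, f:-; rest ⊤}
  B3: | IN={e:0, f:-; rest ⊤} | OUT={e:0, f:-; rest ⊤}
  B4: | IN={f:-; rest ⊤} | OUT={b:+, e:-, f:-; rest ⊤}
  B5: | IN={b:+, e:-, f:-; rest ⊤} | OUT={a:+, b:+, e:-, f:-; rest ⊤}
  B6: | IN={a:+, b:+, e:-, f:-; rest ⊤} | OUT={a:+, e:-, f:-; rest ⊤}
  B7: | IN={a:+, e:-, f:-; rest ⊤} | OUT={a:-, c:+, d:+, e:-, f:-; rest ⊤}
  B8: | IN={e:-, f:-; rest ⊤} | OUT={b:-, e:-, f:-; rest ⊤}
  B9: | IN={b:-, e:-, f:-; rest ⊤} | OUT={b:-, e:-, f:-; rest ⊤}

Merge at B1: IN[B1] = OUT[B0] = {a: ⊤, b: ⊤, c: ⊤, d: ⊤, e: 0, f: -}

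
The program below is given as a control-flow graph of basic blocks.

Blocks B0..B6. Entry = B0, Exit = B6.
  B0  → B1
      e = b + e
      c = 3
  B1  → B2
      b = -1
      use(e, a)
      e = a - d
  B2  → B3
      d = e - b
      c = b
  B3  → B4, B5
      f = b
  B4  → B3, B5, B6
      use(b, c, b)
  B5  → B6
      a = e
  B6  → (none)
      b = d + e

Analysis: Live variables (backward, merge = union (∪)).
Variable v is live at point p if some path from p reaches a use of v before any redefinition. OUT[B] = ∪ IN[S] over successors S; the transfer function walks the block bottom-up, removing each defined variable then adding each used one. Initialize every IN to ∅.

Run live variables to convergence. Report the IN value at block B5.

Converged values:
  B0:   IN={a, b, d, e}   OUT={a, d, e}
  B1:   IN={a, d, e}   OUT={b, e}
  B2:   IN={b, e}   OUT={b, c, d, e}
  B3:   IN={b, c, d, e}   OUT={b, c, d, e}
  B4:   IN={b, c, d, e}   OUT={b, c, d, e}
  B5:   IN={d, e}   OUT={d, e}
  B6:   IN={d, e}   OUT={}

Merge at B5: OUT[B5] = IN[B6] = {d, e}
Applying B5's transfer function to that OUT value gives IN[B5] (row B5 above).

Answer: {d, e}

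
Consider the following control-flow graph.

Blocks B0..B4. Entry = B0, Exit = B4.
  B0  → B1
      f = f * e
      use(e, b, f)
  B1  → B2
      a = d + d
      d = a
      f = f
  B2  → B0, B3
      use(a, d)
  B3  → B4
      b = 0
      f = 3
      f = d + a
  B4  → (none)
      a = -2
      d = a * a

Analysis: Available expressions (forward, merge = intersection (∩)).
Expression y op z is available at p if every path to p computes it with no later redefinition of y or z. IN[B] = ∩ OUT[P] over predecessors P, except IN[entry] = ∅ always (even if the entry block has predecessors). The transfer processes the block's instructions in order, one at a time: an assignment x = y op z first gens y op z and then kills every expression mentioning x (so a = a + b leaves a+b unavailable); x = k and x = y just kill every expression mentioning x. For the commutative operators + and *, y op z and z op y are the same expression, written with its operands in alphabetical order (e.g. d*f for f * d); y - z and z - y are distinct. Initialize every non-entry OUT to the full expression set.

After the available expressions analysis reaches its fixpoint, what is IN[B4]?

Answer: {a+d}

Derivation:
Fixpoint table:
  B0:   IN={}   OUT={}
  B1:   IN={}   OUT={}
  B2:   IN={}   OUT={}
  B3:   IN={}   OUT={a+d}
  B4:   IN={a+d}   OUT={a*a}

Merge at B4: IN[B4] = OUT[B3] = {a+d}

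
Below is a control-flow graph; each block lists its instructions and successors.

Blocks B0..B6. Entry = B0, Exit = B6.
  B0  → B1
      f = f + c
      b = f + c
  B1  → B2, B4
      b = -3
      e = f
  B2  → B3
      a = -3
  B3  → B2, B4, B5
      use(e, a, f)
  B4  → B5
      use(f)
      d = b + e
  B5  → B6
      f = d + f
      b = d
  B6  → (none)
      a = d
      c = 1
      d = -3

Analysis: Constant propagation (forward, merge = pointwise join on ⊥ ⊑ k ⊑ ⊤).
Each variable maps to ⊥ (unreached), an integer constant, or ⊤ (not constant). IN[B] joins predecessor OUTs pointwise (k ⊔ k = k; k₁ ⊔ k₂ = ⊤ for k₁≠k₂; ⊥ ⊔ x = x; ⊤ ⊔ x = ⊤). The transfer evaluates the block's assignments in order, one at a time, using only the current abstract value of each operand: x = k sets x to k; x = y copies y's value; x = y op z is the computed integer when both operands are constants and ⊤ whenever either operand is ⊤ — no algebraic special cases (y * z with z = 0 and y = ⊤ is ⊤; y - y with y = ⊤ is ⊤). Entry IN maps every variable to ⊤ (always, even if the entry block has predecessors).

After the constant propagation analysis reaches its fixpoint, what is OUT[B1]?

Answer: {a: ⊤, b: -3, c: ⊤, d: ⊤, e: ⊤, f: ⊤}

Derivation:
Fixpoint table:
  B0:   IN=(all ⊤)   OUT=(all ⊤)
  B1:   IN=(all ⊤)   OUT={b:-3; rest ⊤}
  B2:   IN={b:-3; rest ⊤}   OUT={a:-3, b:-3; rest ⊤}
  B3:   IN={a:-3, b:-3; rest ⊤}   OUT={a:-3, b:-3; rest ⊤}
  B4:   IN={b:-3; rest ⊤}   OUT={b:-3; rest ⊤}
  B5:   IN={b:-3; rest ⊤}   OUT=(all ⊤)
  B6:   IN=(all ⊤)   OUT={c:1, d:-3; rest ⊤}

Merge at B1: IN[B1] = OUT[B0] = {a: ⊤, b: ⊤, c: ⊤, d: ⊤, e: ⊤, f: ⊤}
Applying B1's transfer function to that IN value gives OUT[B1] (row B1 above).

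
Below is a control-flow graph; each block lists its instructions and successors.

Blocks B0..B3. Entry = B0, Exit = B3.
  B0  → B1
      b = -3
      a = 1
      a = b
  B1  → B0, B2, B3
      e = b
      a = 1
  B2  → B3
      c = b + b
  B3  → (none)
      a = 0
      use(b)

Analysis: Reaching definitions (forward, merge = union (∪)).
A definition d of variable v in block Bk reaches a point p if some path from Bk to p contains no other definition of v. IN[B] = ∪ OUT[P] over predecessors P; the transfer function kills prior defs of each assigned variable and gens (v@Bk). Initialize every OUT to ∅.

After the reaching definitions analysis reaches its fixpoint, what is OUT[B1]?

Answer: {a@B1, b@B0, e@B1}

Working:
Converged values:
  B0:   IN={a@B1, b@B0, e@B1}   OUT={a@B0, b@B0, e@B1}
  B1:   IN={a@B0, b@B0, e@B1}   OUT={a@B1, b@B0, e@B1}
  B2:   IN={a@B1, b@B0, e@B1}   OUT={a@B1, b@B0, c@B2, e@B1}
  B3:   IN={a@B1, b@B0, c@B2, e@B1}   OUT={a@B3, b@B0, c@B2, e@B1}

Merge at B1: IN[B1] = OUT[B0] = {a@B0, b@B0, e@B1}
Applying B1's transfer function to that IN value gives OUT[B1] (row B1 above).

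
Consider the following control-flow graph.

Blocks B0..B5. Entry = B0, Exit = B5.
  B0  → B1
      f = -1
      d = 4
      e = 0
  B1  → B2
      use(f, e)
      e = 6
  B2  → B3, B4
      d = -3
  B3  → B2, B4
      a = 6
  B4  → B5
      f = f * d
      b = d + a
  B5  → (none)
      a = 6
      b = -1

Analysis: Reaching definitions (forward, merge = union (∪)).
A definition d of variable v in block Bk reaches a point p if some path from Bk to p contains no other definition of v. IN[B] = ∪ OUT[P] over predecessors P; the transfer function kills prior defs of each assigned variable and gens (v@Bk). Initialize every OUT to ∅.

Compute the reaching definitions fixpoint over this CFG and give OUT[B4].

Answer: {a@B3, b@B4, d@B2, e@B1, f@B4}

Working:
Fixpoint table:
  B0: | IN={} | OUT={d@B0, e@B0, f@B0}
  B1: | IN={d@B0, e@B0, f@B0} | OUT={d@B0, e@B1, f@B0}
  B2: | IN={a@B3, d@B0, d@B2, e@B1, f@B0} | OUT={a@B3, d@B2, e@B1, f@B0}
  B3: | IN={a@B3, d@B2, e@B1, f@B0} | OUT={a@B3, d@B2, e@B1, f@B0}
  B4: | IN={a@B3, d@B2, e@B1, f@B0} | OUT={a@B3, b@B4, d@B2, e@B1, f@B4}
  B5: | IN={a@B3, b@B4, d@B2, e@B1, f@B4} | OUT={a@B5, b@B5, d@B2, e@B1, f@B4}

Merge at B4: IN[B4] = OUT[B2] ⊔ OUT[B3] = {a@B3, d@B2, e@B1, f@B0}
Applying B4's transfer function to that IN value gives OUT[B4] (row B4 above).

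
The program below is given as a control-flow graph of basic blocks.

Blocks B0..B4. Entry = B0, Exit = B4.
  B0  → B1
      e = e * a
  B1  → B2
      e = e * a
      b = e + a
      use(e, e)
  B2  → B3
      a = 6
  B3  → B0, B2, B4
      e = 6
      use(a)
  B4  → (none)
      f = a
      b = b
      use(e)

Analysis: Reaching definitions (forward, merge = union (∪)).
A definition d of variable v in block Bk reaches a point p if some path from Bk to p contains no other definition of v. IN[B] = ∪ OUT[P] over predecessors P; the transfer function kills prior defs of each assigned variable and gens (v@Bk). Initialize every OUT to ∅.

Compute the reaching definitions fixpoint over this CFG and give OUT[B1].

Answer: {a@B2, b@B1, e@B1}

Working:
Per-block solution:
  B0:   IN={a@B2, b@B1, e@B3}   OUT={a@B2, b@B1, e@B0}
  B1:   IN={a@B2, b@B1, e@B0}   OUT={a@B2, b@B1, e@B1}
  B2:   IN={a@B2, b@B1, e@B1, e@B3}   OUT={a@B2, b@B1, e@B1, e@B3}
  B3:   IN={a@B2, b@B1, e@B1, e@B3}   OUT={a@B2, b@B1, e@B3}
  B4:   IN={a@B2, b@B1, e@B3}   OUT={a@B2, b@B4, e@B3, f@B4}

Merge at B1: IN[B1] = OUT[B0] = {a@B2, b@B1, e@B0}
Applying B1's transfer function to that IN value gives OUT[B1] (row B1 above).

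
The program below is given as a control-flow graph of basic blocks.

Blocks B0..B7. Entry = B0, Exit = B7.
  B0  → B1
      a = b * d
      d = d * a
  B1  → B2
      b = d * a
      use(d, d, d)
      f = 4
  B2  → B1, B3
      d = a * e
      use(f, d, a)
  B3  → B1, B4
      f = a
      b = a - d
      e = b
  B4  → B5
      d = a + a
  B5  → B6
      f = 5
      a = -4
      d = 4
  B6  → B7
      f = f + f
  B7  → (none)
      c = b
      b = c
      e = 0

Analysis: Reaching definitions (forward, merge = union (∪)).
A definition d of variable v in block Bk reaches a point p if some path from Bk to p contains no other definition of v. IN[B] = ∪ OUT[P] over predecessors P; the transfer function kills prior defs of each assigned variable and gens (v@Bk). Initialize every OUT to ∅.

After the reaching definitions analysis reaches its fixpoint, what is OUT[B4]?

Answer: {a@B0, b@B3, d@B4, e@B3, f@B3}

Derivation:
Converged values:
  B0:  IN={}  OUT={a@B0, d@B0}
  B1:  IN={a@B0, b@B1, b@B3, d@B0, d@B2, e@B3, f@B1, f@B3}  OUT={a@B0, b@B1, d@B0, d@B2, e@B3, f@B1}
  B2:  IN={a@B0, b@B1, d@B0, d@B2, e@B3, f@B1}  OUT={a@B0, b@B1, d@B2, e@B3, f@B1}
  B3:  IN={a@B0, b@B1, d@B2, e@B3, f@B1}  OUT={a@B0, b@B3, d@B2, e@B3, f@B3}
  B4:  IN={a@B0, b@B3, d@B2, e@B3, f@B3}  OUT={a@B0, b@B3, d@B4, e@B3, f@B3}
  B5:  IN={a@B0, b@B3, d@B4, e@B3, f@B3}  OUT={a@B5, b@B3, d@B5, e@B3, f@B5}
  B6:  IN={a@B5, b@B3, d@B5, e@B3, f@B5}  OUT={a@B5, b@B3, d@B5, e@B3, f@B6}
  B7:  IN={a@B5, b@B3, d@B5, e@B3, f@B6}  OUT={a@B5, b@B7, c@B7, d@B5, e@B7, f@B6}

Merge at B4: IN[B4] = OUT[B3] = {a@B0, b@B3, d@B2, e@B3, f@B3}
Applying B4's transfer function to that IN value gives OUT[B4] (row B4 above).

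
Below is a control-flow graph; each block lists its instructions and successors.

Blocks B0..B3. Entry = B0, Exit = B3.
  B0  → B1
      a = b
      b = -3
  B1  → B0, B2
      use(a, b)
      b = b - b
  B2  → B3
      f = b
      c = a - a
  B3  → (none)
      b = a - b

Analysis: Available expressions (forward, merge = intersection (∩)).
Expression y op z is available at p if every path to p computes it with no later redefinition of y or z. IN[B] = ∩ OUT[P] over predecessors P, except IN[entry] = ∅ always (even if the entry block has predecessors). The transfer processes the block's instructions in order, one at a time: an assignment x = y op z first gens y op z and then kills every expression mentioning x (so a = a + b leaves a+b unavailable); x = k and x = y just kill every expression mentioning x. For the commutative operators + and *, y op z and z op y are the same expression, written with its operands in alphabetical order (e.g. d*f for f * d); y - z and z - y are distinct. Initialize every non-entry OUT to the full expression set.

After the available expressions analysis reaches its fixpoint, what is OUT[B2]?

Converged values:
  B0: | IN={} | OUT={}
  B1: | IN={} | OUT={}
  B2: | IN={} | OUT={a-a}
  B3: | IN={a-a} | OUT={a-a}

Merge at B2: IN[B2] = OUT[B1] = {}
Applying B2's transfer function to that IN value gives OUT[B2] (row B2 above).

Answer: {a-a}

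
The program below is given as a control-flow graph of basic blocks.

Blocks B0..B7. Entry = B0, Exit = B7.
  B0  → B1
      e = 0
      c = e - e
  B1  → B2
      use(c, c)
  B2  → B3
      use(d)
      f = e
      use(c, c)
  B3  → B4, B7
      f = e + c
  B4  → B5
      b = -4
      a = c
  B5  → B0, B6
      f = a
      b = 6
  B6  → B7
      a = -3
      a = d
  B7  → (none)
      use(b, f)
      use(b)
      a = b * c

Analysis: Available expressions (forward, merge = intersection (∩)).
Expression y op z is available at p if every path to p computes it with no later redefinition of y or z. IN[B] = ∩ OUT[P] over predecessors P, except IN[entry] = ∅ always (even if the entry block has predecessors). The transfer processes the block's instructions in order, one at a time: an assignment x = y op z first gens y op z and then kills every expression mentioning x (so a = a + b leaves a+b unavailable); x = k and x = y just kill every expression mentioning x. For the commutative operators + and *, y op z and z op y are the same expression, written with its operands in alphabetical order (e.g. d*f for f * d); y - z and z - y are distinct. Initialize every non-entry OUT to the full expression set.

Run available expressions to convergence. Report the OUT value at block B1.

Answer: {e-e}

Derivation:
Converged values:
  B0: | IN={} | OUT={e-e}
  B1: | IN={e-e} | OUT={e-e}
  B2: | IN={e-e} | OUT={e-e}
  B3: | IN={e-e} | OUT={c+e, e-e}
  B4: | IN={c+e, e-e} | OUT={c+e, e-e}
  B5: | IN={c+e, e-e} | OUT={c+e, e-e}
  B6: | IN={c+e, e-e} | OUT={c+e, e-e}
  B7: | IN={c+e, e-e} | OUT={b*c, c+e, e-e}

Merge at B1: IN[B1] = OUT[B0] = {e-e}
Applying B1's transfer function to that IN value gives OUT[B1] (row B1 above).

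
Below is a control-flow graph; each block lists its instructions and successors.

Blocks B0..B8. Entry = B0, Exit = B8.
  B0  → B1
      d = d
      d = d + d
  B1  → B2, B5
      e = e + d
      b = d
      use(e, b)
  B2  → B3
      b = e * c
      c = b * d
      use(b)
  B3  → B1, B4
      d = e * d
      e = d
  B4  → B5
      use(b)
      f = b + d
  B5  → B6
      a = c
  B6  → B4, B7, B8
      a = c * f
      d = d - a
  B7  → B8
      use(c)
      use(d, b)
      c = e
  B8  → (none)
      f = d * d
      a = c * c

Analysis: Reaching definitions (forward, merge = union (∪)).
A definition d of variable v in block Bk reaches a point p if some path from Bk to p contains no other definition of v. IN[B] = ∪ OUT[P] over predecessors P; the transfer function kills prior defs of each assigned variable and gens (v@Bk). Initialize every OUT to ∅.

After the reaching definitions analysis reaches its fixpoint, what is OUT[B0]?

Converged values:
  B0:   IN={}   OUT={d@B0}
  B1:   IN={b@B2, c@B2, d@B0, d@B3, e@B3}   OUT={b@B1, c@B2, d@B0, d@B3, e@B1}
  B2:   IN={b@B1, c@B2, d@B0, d@B3, e@B1}   OUT={b@B2, c@B2, d@B0, d@B3, e@B1}
  B3:   IN={b@B2, c@B2, d@B0, d@B3, e@B1}   OUT={b@B2, c@B2, d@B3, e@B3}
  B4:   IN={a@B6, b@B1, b@B2, c@B2, d@B3, d@B6, e@B1, e@B3, f@B4}   OUT={a@B6, b@B1, b@B2, c@B2, d@B3, d@B6, e@B1, e@B3, f@B4}
  B5:   IN={a@B6, b@B1, b@B2, c@B2, d@B0, d@B3, d@B6, e@B1, e@B3, f@B4}   OUT={a@B5, b@B1, b@B2, c@B2, d@B0, d@B3, d@B6, e@B1, e@B3, f@B4}
  B6:   IN={a@B5, b@B1, b@B2, c@B2, d@B0, d@B3, d@B6, e@B1, e@B3, f@B4}   OUT={a@B6, b@B1, b@B2, c@B2, d@B6, e@B1, e@B3, f@B4}
  B7:   IN={a@B6, b@B1, b@B2, c@B2, d@B6, e@B1, e@B3, f@B4}   OUT={a@B6, b@B1, b@B2, c@B7, d@B6, e@B1, e@B3, f@B4}
  B8:   IN={a@B6, b@B1, b@B2, c@B2, c@B7, d@B6, e@B1, e@B3, f@B4}   OUT={a@B8, b@B1, b@B2, c@B2, c@B7, d@B6, e@B1, e@B3, f@B8}

B0 is the boundary node: IN[B0] = {}
Applying B0's transfer function to that IN value gives OUT[B0] (row B0 above).

Answer: {d@B0}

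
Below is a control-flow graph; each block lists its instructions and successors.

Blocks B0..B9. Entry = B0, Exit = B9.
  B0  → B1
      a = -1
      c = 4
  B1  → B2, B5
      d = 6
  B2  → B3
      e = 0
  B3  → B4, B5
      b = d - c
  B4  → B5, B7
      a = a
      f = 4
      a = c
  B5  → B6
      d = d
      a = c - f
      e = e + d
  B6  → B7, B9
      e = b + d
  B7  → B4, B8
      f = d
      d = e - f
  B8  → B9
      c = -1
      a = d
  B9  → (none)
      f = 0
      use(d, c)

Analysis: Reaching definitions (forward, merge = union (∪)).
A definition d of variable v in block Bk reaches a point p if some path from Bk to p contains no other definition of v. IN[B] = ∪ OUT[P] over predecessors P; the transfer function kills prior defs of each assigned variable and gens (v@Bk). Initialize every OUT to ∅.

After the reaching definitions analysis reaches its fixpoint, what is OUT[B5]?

Answer: {a@B5, b@B3, c@B0, d@B5, e@B5, f@B4}

Derivation:
Fixpoint table:
  B0:  IN={}  OUT={a@B0, c@B0}
  B1:  IN={a@B0, c@B0}  OUT={a@B0, c@B0, d@B1}
  B2:  IN={a@B0, c@B0, d@B1}  OUT={a@B0, c@B0, d@B1, e@B2}
  B3:  IN={a@B0, c@B0, d@B1, e@B2}  OUT={a@B0, b@B3, c@B0, d@B1, e@B2}
  B4:  IN={a@B0, a@B4, a@B5, b@B3, c@B0, d@B1, d@B7, e@B2, e@B6, f@B7}  OUT={a@B4, b@B3, c@B0, d@B1, d@B7, e@B2, e@B6, f@B4}
  B5:  IN={a@B0, a@B4, b@B3, c@B0, d@B1, d@B7, e@B2, e@B6, f@B4}  OUT={a@B5, b@B3, c@B0, d@B5, e@B5, f@B4}
  B6:  IN={a@B5, b@B3, c@B0, d@B5, e@B5, f@B4}  OUT={a@B5, b@B3, c@B0, d@B5, e@B6, f@B4}
  B7:  IN={a@B4, a@B5, b@B3, c@B0, d@B1, d@B5, d@B7, e@B2, e@B6, f@B4}  OUT={a@B4, a@B5, b@B3, c@B0, d@B7, e@B2, e@B6, f@B7}
  B8:  IN={a@B4, a@B5, b@B3, c@B0, d@B7, e@B2, e@B6, f@B7}  OUT={a@B8, b@B3, c@B8, d@B7, e@B2, e@B6, f@B7}
  B9:  IN={a@B5, a@B8, b@B3, c@B0, c@B8, d@B5, d@B7, e@B2, e@B6, f@B4, f@B7}  OUT={a@B5, a@B8, b@B3, c@B0, c@B8, d@B5, d@B7, e@B2, e@B6, f@B9}

Merge at B5: IN[B5] = OUT[B1] ⊔ OUT[B3] ⊔ OUT[B4] = {a@B0, a@B4, b@B3, c@B0, d@B1, d@B7, e@B2, e@B6, f@B4}
Applying B5's transfer function to that IN value gives OUT[B5] (row B5 above).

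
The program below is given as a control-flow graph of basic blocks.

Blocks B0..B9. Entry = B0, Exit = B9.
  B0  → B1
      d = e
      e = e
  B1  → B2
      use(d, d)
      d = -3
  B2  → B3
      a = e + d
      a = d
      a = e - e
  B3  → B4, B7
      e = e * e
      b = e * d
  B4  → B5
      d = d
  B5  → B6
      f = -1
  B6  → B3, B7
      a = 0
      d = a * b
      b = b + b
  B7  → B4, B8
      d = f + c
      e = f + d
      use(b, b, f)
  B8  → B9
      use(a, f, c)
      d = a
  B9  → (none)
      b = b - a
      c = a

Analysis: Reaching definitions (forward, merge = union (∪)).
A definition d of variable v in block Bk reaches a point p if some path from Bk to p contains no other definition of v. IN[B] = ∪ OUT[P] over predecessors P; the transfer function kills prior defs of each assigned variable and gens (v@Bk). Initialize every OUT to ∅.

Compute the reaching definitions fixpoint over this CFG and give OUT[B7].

Answer: {a@B2, a@B6, b@B3, b@B6, d@B7, e@B7, f@B5}

Derivation:
Per-block solution:
  B0:  IN={}  OUT={d@B0, e@B0}
  B1:  IN={d@B0, e@B0}  OUT={d@B1, e@B0}
  B2:  IN={d@B1, e@B0}  OUT={a@B2, d@B1, e@B0}
  B3:  IN={a@B2, a@B6, b@B6, d@B1, d@B6, e@B0, e@B3, e@B7, f@B5}  OUT={a@B2, a@B6, b@B3, d@B1, d@B6, e@B3, f@B5}
  B4:  IN={a@B2, a@B6, b@B3, b@B6, d@B1, d@B6, d@B7, e@B3, e@B7, f@B5}  OUT={a@B2, a@B6, b@B3, b@B6, d@B4, e@B3, e@B7, f@B5}
  B5:  IN={a@B2, a@B6, b@B3, b@B6, d@B4, e@B3, e@B7, f@B5}  OUT={a@B2, a@B6, b@B3, b@B6, d@B4, e@B3, e@B7, f@B5}
  B6:  IN={a@B2, a@B6, b@B3, b@B6, d@B4, e@B3, e@B7, f@B5}  OUT={a@B6, b@B6, d@B6, e@B3, e@B7, f@B5}
  B7:  IN={a@B2, a@B6, b@B3, b@B6, d@B1, d@B6, e@B3, e@B7, f@B5}  OUT={a@B2, a@B6, b@B3, b@B6, d@B7, e@B7, f@B5}
  B8:  IN={a@B2, a@B6, b@B3, b@B6, d@B7, e@B7, f@B5}  OUT={a@B2, a@B6, b@B3, b@B6, d@B8, e@B7, f@B5}
  B9:  IN={a@B2, a@B6, b@B3, b@B6, d@B8, e@B7, f@B5}  OUT={a@B2, a@B6, b@B9, c@B9, d@B8, e@B7, f@B5}

Merge at B7: IN[B7] = OUT[B3] ⊔ OUT[B6] = {a@B2, a@B6, b@B3, b@B6, d@B1, d@B6, e@B3, e@B7, f@B5}
Applying B7's transfer function to that IN value gives OUT[B7] (row B7 above).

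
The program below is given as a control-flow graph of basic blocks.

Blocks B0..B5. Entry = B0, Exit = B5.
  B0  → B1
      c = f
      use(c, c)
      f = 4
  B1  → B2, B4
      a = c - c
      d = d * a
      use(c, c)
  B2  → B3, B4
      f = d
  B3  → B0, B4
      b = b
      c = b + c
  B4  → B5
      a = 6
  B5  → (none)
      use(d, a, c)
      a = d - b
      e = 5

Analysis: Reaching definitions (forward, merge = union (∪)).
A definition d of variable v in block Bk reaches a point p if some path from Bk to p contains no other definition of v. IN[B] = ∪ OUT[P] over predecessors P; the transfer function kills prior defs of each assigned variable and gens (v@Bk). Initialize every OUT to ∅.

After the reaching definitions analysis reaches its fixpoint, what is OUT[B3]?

Fixpoint table:
  B0: | IN={a@B1, b@B3, c@B3, d@B1, f@B2} | OUT={a@B1, b@B3, c@B0, d@B1, f@B0}
  B1: | IN={a@B1, b@B3, c@B0, d@B1, f@B0} | OUT={a@B1, b@B3, c@B0, d@B1, f@B0}
  B2: | IN={a@B1, b@B3, c@B0, d@B1, f@B0} | OUT={a@B1, b@B3, c@B0, d@B1, f@B2}
  B3: | IN={a@B1, b@B3, c@B0, d@B1, f@B2} | OUT={a@B1, b@B3, c@B3, d@B1, f@B2}
  B4: | IN={a@B1, b@B3, c@B0, c@B3, d@B1, f@B0, f@B2} | OUT={a@B4, b@B3, c@B0, c@B3, d@B1, f@B0, f@B2}
  B5: | IN={a@B4, b@B3, c@B0, c@B3, d@B1, f@B0, f@B2} | OUT={a@B5, b@B3, c@B0, c@B3, d@B1, e@B5, f@B0, f@B2}

Merge at B3: IN[B3] = OUT[B2] = {a@B1, b@B3, c@B0, d@B1, f@B2}
Applying B3's transfer function to that IN value gives OUT[B3] (row B3 above).

Answer: {a@B1, b@B3, c@B3, d@B1, f@B2}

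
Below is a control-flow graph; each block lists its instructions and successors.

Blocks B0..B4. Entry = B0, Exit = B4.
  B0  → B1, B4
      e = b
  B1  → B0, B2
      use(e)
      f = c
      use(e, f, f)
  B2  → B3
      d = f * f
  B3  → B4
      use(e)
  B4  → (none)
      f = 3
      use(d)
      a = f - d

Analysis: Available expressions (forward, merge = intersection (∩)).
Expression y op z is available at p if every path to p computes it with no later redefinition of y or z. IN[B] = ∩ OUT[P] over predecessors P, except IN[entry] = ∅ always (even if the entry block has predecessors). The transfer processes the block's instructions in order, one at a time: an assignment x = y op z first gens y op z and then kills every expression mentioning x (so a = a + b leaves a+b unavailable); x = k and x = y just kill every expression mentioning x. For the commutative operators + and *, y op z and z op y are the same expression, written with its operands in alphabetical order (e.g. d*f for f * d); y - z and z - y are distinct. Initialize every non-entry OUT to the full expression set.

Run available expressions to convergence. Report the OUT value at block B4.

Fixpoint table:
  B0: | IN={} | OUT={}
  B1: | IN={} | OUT={}
  B2: | IN={} | OUT={f*f}
  B3: | IN={f*f} | OUT={f*f}
  B4: | IN={} | OUT={f-d}

Merge at B4: IN[B4] = OUT[B0] ∩ OUT[B3] = {}
Applying B4's transfer function to that IN value gives OUT[B4] (row B4 above).

Answer: {f-d}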